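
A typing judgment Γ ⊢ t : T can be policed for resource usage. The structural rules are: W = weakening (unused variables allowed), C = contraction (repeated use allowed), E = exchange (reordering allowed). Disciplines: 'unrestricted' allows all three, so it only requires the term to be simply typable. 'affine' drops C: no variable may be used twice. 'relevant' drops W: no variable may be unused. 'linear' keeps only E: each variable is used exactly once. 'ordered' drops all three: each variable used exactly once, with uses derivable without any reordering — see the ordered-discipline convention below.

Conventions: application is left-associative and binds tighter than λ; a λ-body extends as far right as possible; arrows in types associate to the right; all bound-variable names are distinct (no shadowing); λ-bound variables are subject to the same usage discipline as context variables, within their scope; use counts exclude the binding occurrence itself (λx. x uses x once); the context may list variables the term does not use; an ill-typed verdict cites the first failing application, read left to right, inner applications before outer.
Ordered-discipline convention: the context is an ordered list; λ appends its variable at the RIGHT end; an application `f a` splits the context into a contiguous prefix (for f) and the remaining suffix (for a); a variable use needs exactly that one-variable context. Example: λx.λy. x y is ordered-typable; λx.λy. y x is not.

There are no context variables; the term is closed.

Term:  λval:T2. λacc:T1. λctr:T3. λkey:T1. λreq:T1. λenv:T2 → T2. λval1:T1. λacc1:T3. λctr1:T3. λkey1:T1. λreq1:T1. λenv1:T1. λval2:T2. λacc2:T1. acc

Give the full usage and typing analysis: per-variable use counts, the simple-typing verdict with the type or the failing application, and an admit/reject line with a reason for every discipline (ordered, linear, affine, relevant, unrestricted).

use counts: val [bound] ×0, acc [bound] ×1, ctr [bound] ×0, key [bound] ×0, req [bound] ×0, env [bound] ×0, val1 [bound] ×0, acc1 [bound] ×0, ctr1 [bound] ×0, key1 [bound] ×0, req1 [bound] ×0, env1 [bound] ×0, val2 [bound] ×0, acc2 [bound] ×0
order of uses: acc
typing: well-typed at T2 → T1 → T3 → T1 → T1 → (T2 → T2) → T1 → T3 → T3 → T1 → T1 → T1 → T2 → T1 → T1
ordered: ✗, unused: val, ctr, key, req, env, val1, acc1, ctr1, key1, req1, env1, val2, acc2 — weakening required
linear: ✗, unused: val, ctr, key, req, env, val1, acc1, ctr1, key1, req1, env1, val2, acc2 — weakening required
affine: ✓, no duplicate uses among val, acc, ctr, key, req, env, val1, acc1, ctr1, key1, req1, env1, val2, acc2
relevant: ✗, unused: val, ctr, key, req, env, val1, acc1, ctr1, key1, req1, env1, val2, acc2 — weakening required
unrestricted: ✓, well-typed at T2 → T1 → T3 → T1 → T1 → (T2 → T2) → T1 → T3 → T3 → T1 → T1 → T1 → T2 → T1 → T1; no restrictions here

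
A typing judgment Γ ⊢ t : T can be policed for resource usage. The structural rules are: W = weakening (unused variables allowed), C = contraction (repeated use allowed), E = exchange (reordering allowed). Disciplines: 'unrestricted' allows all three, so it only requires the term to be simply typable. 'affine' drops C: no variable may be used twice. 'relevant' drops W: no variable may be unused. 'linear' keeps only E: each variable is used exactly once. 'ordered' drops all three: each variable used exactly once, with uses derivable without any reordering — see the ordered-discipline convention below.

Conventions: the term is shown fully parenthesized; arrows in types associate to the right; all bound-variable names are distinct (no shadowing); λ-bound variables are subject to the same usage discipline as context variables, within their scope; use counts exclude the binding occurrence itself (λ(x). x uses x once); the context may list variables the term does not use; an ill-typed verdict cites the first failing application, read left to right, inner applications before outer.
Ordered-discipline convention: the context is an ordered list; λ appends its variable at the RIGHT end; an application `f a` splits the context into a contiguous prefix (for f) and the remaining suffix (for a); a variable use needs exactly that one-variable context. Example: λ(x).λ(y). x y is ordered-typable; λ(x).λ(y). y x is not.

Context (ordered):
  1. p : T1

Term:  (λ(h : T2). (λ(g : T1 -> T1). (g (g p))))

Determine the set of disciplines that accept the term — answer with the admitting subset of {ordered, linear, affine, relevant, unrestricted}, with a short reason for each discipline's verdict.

admitting disciplines: unrestricted
variable uses: p=1; h (λ-bound)=0; g (λ-bound)=2
uses in reading order: g, g, p
typing: the term checks, with type T2 -> (T1 -> T1) -> T1
ordered: ✗ — g ×2 used more than once (contraction); needs weakening: h unused
linear: ✗ — g ×2 used more than once (contraction); needs weakening: h unused
affine: ✗ — g ×2 used more than once (contraction)
relevant: ✗ — needs weakening: h unused
unrestricted: ✓ — type-checks (T2 -> (T1 -> T1) -> T1) and nothing is barred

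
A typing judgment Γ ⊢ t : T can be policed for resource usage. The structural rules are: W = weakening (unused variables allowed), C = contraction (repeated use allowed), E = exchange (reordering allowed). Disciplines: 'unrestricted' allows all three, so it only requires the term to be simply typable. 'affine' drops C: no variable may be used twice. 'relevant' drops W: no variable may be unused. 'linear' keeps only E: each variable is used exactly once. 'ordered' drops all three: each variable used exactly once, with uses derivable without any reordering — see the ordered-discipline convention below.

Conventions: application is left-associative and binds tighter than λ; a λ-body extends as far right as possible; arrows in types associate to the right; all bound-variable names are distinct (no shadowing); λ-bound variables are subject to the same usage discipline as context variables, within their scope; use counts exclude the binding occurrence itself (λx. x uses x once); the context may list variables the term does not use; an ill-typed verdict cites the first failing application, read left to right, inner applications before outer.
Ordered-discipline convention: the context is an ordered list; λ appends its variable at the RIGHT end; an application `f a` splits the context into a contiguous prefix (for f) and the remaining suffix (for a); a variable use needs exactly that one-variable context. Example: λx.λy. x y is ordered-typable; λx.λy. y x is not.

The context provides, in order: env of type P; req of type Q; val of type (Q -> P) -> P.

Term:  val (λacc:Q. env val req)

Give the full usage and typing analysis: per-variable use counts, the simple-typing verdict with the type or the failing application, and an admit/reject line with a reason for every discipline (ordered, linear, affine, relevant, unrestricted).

variable uses: env ×1, req ×1, val ×2, acc [bound] ×0
uses in reading order: val, env, val, req
typing: ill-typed: applying a non-function (P)
ordered: ✗, a type mismatch blocks all five
linear: ✗, the type mismatch rejects it
affine: ✗, not simply typable
relevant: ✗, fails simple typing
unrestricted: ✗, a type mismatch blocks all five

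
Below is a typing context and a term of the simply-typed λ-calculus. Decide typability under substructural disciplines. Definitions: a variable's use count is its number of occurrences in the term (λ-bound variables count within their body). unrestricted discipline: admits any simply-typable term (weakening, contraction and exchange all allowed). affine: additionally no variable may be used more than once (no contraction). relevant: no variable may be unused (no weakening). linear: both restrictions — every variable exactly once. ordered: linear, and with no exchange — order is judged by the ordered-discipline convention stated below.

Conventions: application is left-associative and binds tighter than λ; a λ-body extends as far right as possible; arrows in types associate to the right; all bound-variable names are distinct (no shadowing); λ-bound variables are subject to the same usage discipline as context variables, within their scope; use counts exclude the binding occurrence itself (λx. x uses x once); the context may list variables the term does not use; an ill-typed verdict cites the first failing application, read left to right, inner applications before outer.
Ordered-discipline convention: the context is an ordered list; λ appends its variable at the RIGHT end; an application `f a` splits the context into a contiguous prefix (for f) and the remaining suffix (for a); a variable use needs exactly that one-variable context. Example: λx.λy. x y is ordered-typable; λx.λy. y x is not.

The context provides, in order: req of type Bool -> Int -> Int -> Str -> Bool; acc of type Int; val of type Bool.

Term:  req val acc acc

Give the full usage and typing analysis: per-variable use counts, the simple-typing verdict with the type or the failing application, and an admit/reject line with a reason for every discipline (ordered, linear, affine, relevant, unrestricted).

variable uses: req: 1×; acc: 2×; val: 1×
left-to-right use order: req, val, acc, acc
typing: well-typed at Str -> Bool
ordered ✗ (needs contraction — acc ×2)
linear ✗ (needs contraction — acc ×2)
affine ✗ (needs contraction — acc ×2)
relevant ✓ (none of req, acc, val goes unused)
unrestricted ✓ (type-checks (Str -> Bool) and nothing is barred)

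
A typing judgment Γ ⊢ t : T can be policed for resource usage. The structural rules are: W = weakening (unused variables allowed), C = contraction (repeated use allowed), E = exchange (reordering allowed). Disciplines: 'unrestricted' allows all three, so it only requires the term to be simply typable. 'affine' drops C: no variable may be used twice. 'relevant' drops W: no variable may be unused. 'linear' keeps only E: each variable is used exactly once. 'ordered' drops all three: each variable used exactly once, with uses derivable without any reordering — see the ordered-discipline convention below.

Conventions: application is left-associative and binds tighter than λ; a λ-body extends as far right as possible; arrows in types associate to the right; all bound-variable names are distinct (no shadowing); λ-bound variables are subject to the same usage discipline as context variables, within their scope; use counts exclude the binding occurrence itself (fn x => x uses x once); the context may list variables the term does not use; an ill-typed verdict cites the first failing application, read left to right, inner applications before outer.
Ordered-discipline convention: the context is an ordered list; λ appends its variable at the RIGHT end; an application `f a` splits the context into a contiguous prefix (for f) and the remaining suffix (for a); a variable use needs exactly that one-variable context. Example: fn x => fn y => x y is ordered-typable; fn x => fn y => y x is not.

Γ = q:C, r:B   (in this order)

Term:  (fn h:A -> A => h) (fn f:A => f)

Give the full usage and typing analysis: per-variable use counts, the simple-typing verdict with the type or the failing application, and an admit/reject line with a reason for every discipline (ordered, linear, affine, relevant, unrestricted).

usage: q ×0; r ×0; h (bound) ×1; f (bound) ×1
left-to-right use order: h, f
typing: the term checks, with type A -> A
ordered: ✗, needs weakening: q, r unused
linear: ✗, needs weakening: q, r unused
affine: ✓, none of q, r, h, f used more than once
relevant: ✗, needs weakening: q, r unused
unrestricted: ✓, well-typed at A -> A; no restrictions here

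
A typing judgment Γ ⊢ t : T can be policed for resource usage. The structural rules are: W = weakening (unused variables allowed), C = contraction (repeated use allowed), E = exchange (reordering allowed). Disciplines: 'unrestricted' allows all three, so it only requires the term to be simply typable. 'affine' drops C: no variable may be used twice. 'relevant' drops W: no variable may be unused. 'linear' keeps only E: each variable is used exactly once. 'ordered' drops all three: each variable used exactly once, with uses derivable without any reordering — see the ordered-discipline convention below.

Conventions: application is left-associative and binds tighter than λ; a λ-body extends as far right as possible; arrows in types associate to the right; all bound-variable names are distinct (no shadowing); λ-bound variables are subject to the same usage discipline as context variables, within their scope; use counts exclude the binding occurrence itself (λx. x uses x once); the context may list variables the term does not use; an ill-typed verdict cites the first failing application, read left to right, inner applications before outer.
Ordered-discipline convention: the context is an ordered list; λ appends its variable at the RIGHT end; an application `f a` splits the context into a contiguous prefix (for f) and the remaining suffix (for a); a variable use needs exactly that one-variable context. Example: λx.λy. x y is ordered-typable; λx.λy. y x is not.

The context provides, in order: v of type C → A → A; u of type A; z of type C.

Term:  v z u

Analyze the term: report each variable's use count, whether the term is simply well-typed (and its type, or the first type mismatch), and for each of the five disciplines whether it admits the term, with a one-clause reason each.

use counts: v: 1×; u: 1×; z: 1×
use order (left to right): v, z, u
typing: well-typed at A
ordered ✗ (no ordered split (uses run v, z, u))
linear ✓ (exactly-once usage across v, u, z)
affine ✓ (none of v, u, z used more than once)
relevant ✓ (none of v, u, z goes unused)
unrestricted ✓ (simply typable at A; W, C, E all held)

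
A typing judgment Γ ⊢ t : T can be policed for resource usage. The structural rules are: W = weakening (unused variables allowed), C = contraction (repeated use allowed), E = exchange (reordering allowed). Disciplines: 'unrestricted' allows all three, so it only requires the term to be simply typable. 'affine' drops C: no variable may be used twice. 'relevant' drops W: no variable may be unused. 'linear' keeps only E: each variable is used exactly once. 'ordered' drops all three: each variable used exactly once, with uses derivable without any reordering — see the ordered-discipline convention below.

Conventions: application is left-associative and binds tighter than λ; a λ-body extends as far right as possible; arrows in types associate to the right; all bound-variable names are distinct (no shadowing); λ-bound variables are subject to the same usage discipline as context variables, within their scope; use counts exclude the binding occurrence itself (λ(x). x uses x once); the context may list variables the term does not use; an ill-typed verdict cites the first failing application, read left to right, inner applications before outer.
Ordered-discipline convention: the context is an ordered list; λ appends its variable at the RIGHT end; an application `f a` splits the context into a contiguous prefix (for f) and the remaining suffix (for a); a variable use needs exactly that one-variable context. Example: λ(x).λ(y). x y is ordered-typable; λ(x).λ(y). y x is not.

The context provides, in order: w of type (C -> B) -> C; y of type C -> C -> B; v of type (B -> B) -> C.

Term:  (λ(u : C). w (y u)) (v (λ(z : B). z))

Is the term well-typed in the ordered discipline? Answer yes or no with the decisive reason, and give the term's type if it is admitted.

yes — single-use (w, y, v, u, z), ordered derivation ok; term : C
variable uses: w: 1; y: 1; v: 1; u (bound): 1; z (bound): 1
use order (left to right): w, y, u, v, z
typing: ✓ — C
per-discipline verdicts: ordered ✓ | linear ✓ | affine ✓ | relevant ✓ | unrestricted ✓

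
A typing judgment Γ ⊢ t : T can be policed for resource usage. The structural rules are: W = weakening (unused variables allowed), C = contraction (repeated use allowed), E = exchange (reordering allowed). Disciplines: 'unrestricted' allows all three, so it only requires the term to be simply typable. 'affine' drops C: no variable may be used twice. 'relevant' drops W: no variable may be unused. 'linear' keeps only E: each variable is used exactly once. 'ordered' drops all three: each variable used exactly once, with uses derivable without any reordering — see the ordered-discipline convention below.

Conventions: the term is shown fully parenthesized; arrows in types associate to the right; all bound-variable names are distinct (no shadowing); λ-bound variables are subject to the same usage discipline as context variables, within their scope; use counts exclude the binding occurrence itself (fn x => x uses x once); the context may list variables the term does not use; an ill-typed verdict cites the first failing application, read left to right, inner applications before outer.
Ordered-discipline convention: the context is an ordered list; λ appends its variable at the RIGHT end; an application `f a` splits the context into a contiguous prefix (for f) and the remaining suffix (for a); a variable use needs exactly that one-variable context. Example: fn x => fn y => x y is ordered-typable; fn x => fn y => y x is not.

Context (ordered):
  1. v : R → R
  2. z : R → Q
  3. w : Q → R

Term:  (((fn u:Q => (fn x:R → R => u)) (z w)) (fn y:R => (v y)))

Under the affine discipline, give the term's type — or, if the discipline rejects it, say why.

not well-typed under affine — not simply typable
counts: v=1; z=1; w=1; u (λ-bound)=1; x (λ-bound)=0; y (λ-bound)=1
order of uses: u, z, w, v, y
typing: ill-typed: argument of type Q → R where R is required
all disciplines: ordered ✗; linear ✗; affine ✗; relevant ✗; unrestricted ✗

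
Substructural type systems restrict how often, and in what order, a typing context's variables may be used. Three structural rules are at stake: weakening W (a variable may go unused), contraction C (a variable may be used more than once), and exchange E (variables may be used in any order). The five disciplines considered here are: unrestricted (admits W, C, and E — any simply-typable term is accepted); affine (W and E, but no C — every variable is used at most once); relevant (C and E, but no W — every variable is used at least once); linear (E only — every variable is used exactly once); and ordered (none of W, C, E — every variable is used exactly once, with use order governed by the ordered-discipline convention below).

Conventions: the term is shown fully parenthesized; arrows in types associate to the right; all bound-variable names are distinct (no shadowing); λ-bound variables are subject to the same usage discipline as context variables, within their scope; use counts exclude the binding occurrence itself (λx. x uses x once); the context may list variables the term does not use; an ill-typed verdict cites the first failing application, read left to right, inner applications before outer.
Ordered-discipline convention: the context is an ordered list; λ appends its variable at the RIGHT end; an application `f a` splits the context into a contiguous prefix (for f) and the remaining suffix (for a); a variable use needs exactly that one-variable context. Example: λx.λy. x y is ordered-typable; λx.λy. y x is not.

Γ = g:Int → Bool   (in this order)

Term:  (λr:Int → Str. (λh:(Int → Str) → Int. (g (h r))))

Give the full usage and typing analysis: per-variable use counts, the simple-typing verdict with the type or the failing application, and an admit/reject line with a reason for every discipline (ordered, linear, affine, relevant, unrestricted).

usage: g=1; r (λ-bound)=1; h (λ-bound)=1
left-to-right use order: g, h, r
typing: well-typed at (Int → Str) → ((Int → Str) → Int) → Bool
ordered: ✗ — no ordered split (uses run g, h, r)
linear: ✓ — each of g, r, h used exactly once
affine: ✓ — g, r, h: no repeats, contraction unneeded
relevant: ✓ — every one of g, r, h appears
unrestricted: ✓ — typability at (Int → Str) → ((Int → Str) → Int) → Bool is all that's needed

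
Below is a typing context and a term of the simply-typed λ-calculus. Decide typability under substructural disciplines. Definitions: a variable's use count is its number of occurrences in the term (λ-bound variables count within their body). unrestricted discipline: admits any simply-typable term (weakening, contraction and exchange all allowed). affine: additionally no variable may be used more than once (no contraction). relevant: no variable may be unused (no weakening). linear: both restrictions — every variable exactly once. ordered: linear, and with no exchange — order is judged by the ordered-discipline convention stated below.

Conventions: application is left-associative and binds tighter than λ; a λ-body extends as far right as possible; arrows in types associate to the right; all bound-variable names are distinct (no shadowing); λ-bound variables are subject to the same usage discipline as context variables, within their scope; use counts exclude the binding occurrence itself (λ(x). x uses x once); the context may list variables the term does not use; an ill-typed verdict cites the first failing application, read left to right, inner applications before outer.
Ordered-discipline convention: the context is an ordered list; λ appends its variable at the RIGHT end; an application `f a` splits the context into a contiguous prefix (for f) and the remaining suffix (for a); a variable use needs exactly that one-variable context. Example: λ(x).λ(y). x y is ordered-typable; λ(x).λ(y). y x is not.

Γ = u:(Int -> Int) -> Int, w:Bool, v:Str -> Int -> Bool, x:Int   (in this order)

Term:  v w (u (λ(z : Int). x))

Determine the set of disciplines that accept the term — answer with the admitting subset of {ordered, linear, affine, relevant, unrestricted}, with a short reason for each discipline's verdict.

admitting disciplines: none
usage: u ×1, w ×1, v ×1, x ×1, z (λ-bound) ×0
use order (left to right): v, w, u, x
typing: ill-typed: an argument Bool mismatches the expected Str
ordered: ✗ — the type mismatch rejects it
linear: ✗ — not simply typable
affine: ✗ — fails simple typing
relevant: ✗ — a type mismatch blocks all five
unrestricted: ✗ — the type mismatch rejects it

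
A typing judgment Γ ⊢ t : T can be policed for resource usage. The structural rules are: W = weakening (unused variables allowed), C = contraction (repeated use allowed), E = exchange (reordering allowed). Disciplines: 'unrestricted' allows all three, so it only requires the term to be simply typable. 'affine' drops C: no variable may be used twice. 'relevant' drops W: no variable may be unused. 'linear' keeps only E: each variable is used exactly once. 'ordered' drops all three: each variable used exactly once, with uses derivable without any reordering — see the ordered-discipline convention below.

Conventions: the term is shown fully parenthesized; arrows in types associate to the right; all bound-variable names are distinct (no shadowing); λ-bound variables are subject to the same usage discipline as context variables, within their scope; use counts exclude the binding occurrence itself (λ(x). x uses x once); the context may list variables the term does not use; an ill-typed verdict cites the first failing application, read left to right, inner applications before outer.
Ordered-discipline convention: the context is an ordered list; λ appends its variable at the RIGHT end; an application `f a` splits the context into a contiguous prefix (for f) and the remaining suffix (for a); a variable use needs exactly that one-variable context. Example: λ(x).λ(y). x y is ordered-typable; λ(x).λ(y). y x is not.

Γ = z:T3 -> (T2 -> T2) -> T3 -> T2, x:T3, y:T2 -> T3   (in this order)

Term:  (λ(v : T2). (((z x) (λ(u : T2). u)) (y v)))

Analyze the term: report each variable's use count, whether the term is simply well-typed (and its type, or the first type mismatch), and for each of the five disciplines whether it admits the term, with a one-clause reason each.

usage: z=1; x=1; y=1; v (λ-bound)=1; u (λ-bound)=1
order of uses: z, x, u, y, v
typing: well-typed — term : T2 -> T2
ordered ✓ (single-use (z, x, y, v, u), ordered derivation ok)
linear ✓ (each of z, x, y, v, u used exactly once)
affine ✓ (no duplicate uses among z, x, y, v, u)
relevant ✓ (at least one use each (z, x, y, v, u))
unrestricted ✓ (well-typed at T2 -> T2; no restrictions here)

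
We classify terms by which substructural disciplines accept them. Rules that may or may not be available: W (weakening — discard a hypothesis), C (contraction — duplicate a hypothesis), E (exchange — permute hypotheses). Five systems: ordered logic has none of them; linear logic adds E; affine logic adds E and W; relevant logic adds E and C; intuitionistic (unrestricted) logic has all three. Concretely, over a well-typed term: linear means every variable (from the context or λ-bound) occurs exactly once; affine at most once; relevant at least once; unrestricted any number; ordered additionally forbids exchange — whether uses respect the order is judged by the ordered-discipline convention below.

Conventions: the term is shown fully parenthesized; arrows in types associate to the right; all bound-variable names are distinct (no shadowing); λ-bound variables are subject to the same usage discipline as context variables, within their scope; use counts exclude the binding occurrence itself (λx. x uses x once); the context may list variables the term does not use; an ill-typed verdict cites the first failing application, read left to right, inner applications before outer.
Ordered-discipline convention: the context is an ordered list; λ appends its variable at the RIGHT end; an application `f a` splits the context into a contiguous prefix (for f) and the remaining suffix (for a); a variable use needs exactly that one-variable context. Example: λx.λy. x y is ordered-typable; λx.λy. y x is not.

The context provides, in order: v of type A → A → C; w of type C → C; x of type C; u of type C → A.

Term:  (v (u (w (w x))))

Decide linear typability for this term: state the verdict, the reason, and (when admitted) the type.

no — repeated use of w ×2
use counts: v: 1, w: 2, x: 1, u: 1
use order (left to right): v, u, w, w, x
typing: well-typed — term : A → C
summary: ordered ✗ | linear ✗ | affine ✗ | relevant ✓ | unrestricted ✓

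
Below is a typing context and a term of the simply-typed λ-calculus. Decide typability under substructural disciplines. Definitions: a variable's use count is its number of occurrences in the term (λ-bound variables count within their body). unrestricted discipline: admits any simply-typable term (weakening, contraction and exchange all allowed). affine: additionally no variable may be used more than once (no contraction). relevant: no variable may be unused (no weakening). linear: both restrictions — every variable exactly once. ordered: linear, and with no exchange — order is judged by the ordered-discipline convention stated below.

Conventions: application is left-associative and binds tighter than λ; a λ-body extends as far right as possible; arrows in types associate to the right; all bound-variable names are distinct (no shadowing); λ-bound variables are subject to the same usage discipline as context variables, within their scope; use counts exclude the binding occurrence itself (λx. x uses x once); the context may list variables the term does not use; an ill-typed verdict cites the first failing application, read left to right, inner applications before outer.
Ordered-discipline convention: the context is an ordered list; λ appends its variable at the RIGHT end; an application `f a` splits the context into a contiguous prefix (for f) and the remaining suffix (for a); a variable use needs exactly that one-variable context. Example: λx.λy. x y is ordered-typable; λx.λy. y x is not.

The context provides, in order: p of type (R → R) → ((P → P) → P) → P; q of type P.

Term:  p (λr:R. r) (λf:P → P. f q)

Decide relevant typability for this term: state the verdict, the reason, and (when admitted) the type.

yes — p, q, r, f: all used, weakening unneeded; term : P
counts: p: 1; q: 1; r (λ-bound): 1; f (λ-bound): 1
use order (left to right): p, r, f, q
typing: well-typed at P
summary: ordered ✗ · linear ✓ · affine ✓ · relevant ✓ · unrestricted ✓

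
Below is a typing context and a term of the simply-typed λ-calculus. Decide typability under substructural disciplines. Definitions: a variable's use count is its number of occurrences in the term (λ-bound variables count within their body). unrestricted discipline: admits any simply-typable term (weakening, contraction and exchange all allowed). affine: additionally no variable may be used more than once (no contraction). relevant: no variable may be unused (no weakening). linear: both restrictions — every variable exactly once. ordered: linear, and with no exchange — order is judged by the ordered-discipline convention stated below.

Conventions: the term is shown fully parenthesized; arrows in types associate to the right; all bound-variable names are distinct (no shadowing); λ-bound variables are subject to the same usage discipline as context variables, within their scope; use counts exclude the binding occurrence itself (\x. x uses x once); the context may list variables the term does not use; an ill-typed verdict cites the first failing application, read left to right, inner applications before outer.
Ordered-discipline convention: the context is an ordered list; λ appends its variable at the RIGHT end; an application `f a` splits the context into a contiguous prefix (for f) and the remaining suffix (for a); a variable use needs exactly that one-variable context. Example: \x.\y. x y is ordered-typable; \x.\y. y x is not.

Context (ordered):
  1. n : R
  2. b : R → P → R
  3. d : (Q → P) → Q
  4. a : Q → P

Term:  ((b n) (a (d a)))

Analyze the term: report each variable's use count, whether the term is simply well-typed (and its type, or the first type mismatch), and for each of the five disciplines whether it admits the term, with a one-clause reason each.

variable uses: n: 1, b: 1, d: 1, a: 2
uses in reading order: b, n, a, d, a
typing: well-typed — term : R
ordered ✗ (needs contraction — a ×2)
linear ✗ (needs contraction — a ×2)
affine ✗ (needs contraction — a ×2)
relevant ✓ (every one of n, b, d, a appears)
unrestricted ✓ (simply typable at R; W, C, E all held)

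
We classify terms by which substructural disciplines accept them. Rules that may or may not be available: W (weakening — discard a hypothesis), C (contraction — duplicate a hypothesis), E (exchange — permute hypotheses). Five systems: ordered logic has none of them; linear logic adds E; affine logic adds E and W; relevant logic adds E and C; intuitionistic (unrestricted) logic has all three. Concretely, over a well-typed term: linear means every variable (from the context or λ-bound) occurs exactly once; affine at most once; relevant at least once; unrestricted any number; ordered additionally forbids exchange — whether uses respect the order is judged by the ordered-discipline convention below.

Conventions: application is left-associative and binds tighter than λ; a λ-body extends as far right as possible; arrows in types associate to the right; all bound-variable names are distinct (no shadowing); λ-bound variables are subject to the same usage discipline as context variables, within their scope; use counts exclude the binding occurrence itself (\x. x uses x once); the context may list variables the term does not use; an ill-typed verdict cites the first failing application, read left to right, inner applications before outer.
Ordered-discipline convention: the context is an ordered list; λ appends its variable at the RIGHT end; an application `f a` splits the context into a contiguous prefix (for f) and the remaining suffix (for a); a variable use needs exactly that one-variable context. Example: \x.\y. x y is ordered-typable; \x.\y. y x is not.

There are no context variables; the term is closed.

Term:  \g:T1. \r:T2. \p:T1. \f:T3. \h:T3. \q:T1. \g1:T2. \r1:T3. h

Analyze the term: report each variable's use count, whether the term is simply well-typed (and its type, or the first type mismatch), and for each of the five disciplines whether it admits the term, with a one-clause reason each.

variable uses: g (bound): 0×; r (bound): 0×; p (bound): 0×; f (bound): 0×; h (bound): 1×; q (bound): 0×; g1 (bound): 0×; r1 (bound): 0×
use order (left to right): h
typing: well-typed at T1 → T2 → T1 → T3 → T3 → T1 → T2 → T3 → T3
ordered: ✗ — g, r, p, f, q, g1, r1 left unused
linear: ✗ — g, r, p, f, q, g1, r1 left unused
affine: ✓ — g, r, p, f, h, q, g1, r1: no repeats, contraction unneeded
relevant: ✗ — g, r, p, f, q, g1, r1 left unused
unrestricted: ✓ — typability at T1 → T2 → T1 → T3 → T3 → T1 → T2 → T3 → T3 is all that's needed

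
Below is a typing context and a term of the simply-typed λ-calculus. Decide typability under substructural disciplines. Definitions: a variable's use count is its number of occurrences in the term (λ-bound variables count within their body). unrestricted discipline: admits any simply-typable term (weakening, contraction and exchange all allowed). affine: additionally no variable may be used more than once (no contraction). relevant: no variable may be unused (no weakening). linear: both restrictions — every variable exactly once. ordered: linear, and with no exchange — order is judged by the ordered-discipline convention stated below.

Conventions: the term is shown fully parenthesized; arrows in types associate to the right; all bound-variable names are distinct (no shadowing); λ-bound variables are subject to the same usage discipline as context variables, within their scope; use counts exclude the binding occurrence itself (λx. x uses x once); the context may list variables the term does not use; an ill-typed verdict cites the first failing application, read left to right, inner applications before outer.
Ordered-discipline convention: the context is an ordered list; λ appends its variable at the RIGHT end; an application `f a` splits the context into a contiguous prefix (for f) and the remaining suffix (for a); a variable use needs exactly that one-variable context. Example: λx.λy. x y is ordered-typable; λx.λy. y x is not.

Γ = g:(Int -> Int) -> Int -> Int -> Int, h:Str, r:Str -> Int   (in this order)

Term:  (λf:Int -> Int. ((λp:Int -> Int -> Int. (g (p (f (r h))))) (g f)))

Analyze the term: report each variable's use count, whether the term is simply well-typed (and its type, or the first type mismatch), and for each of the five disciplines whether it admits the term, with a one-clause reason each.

use counts: g: 2×, h: 1×, r: 1×, f [bound]: 2×, p [bound]: 1×
use order (left to right): g, p, f, r, h, g, f
typing: ✓ — (Int -> Int) -> Int -> Int -> Int
ordered ✗ (uses contraction: g ×2, f ×2)
linear ✗ (uses contraction: g ×2, f ×2)
affine ✗ (uses contraction: g ×2, f ×2)
relevant ✓ (none of g, h, r, f, p goes unused)
unrestricted ✓ (well-typed at (Int -> Int) -> Int -> Int -> Int; no restrictions here)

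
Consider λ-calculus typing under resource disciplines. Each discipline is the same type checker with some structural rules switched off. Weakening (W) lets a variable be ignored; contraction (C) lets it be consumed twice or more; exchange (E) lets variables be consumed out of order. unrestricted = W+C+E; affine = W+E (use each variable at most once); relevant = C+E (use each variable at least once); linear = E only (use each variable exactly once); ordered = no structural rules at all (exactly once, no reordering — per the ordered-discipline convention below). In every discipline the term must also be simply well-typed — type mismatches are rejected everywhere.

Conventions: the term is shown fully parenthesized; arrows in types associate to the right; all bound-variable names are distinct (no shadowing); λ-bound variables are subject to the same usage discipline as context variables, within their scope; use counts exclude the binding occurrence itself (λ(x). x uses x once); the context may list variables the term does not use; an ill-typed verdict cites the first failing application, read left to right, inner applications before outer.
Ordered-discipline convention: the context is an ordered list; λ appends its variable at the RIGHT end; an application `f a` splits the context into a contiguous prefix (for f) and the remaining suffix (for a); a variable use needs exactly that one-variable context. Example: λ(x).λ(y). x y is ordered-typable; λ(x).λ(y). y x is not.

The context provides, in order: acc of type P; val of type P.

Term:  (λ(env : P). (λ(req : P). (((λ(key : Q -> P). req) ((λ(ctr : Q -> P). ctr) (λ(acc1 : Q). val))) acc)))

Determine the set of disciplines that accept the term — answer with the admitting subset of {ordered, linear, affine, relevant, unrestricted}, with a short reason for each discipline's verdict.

admitting disciplines: none
usage: acc=1; val=1; env (λ-bound)=0; req (λ-bound)=1; key (λ-bound)=0; ctr (λ-bound)=1; acc1 (λ-bound)=0
order of uses: req, ctr, val, acc
typing: ill-typed: non-arrow in function slot: P
ordered: ✗ — fails simple typing
linear: ✗ — a type mismatch blocks all five
affine: ✗ — the type mismatch rejects it
relevant: ✗ — not simply typable
unrestricted: ✗ — fails simple typing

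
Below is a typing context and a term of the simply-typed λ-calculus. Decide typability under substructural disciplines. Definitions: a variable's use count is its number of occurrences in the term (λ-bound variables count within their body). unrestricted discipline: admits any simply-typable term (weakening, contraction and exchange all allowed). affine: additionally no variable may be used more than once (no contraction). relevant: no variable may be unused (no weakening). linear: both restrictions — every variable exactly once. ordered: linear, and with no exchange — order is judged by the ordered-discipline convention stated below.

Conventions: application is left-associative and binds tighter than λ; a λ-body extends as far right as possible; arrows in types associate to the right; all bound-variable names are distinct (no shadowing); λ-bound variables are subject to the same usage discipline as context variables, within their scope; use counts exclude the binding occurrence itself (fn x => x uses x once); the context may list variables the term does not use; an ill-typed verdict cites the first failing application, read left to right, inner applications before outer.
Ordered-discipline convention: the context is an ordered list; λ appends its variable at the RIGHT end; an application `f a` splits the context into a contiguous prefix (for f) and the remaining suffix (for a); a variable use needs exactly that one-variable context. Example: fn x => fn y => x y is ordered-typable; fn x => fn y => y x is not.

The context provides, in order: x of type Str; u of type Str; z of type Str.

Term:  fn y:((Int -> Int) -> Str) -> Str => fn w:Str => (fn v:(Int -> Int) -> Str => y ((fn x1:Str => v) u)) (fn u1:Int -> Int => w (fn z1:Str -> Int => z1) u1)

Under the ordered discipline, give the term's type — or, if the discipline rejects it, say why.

not well-typed under ordered — the type mismatch rejects it
variable uses: x: 0×; u: 1×; z: 0×; y (λ-bound): 1×; w (λ-bound): 1×; v (λ-bound): 1×; x1 (λ-bound): 0×; u1 (λ-bound): 1×; z1 (λ-bound): 1×
left-to-right use order: y, v, u, w, z1, u1
typing: ill-typed: applying a non-function (Str)
all disciplines: ordered ✗ | linear ✗ | affine ✗ | relevant ✗ | unrestricted ✗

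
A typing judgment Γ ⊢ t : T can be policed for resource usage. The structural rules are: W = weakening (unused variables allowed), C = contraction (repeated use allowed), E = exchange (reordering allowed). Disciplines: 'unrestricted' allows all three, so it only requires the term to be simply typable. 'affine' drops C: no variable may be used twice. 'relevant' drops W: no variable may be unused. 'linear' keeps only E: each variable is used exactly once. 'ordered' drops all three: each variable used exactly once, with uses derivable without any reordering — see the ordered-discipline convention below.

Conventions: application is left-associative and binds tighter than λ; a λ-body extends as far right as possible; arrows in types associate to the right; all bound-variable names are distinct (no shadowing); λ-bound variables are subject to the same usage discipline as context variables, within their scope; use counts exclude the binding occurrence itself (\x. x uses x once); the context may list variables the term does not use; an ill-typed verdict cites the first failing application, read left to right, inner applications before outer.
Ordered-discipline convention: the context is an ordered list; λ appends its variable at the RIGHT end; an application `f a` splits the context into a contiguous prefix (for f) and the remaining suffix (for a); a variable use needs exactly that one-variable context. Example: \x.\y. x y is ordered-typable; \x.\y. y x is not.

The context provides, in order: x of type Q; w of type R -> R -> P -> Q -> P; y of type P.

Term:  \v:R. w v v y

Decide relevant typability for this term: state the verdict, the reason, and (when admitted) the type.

no — unused: x — weakening required
counts: x=0, w=1, y=1, v [bound]=2
order of uses: w, v, v, y
typing: well-typed at R -> Q -> P
across the five disciplines: ordered ✗ · linear ✗ · affine ✗ · relevant ✗ · unrestricted ✓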